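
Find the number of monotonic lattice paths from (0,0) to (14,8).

Each path has 14 right steps and 8 up steps in some order (22 steps total).
Choose which 8 of the 22 steps are up: C(22,8).

Final answer: C(22,8) = 319770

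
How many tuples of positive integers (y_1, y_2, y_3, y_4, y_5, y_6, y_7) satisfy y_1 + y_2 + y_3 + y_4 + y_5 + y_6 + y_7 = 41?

Substitute y'_i = y_i - 1 (so y'_i >= 0). Then sum y'_i = 41 - 7 = 34.
Stars and bars: C(34+7-1, 7-1) = C(40,6).

Final answer: C(40,6) = 3838380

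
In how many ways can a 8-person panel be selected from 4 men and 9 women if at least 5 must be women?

Sum over valid woman counts:
C(9,5)C(4,3) = 504
C(9,6)C(4,2) = 504
C(9,7)C(4,1) = 144
C(9,8)C(4,0) = 9
Total: 504 + 504 + 144 + 9.

Final answer: 1161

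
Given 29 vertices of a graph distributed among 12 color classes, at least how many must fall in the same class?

By pigeonhole with 29 objects and 12 categories: ceiling(29/12).

Final answer: 3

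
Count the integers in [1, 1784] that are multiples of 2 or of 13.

Multiples of 2: 892. Multiples of 13: 137. Of both (lcm=26): 68.
By inclusion-exclusion: 892 + 137 - 68.

Final answer: 961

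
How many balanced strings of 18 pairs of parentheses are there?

This is a standard Catalan-number count: the answer is C_n. Here n = 18 (pairs).
C_n = (2n)!/(n!(n+1)!), so C_{18} = 36!/(18! x 19!) = C(36,18)/19 = 9075135300/19.

Final answer: C_{18} = 477638700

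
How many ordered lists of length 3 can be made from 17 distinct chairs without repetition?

P(17,3) = 17!/(17-3)! = 17!/14!.

Final answer: P(17,3) = 4080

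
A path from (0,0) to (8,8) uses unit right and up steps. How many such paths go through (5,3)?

Paths (0,0)->(5,3): C(8,3) = 56.
Paths (5,3)->(8,8): C(8,5) = 56.
By multiplication principle: 56 x 56.

Final answer: 3136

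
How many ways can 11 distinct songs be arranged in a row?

The number of ways to arrange 11 distinct objects is 11!.

Final answer: 11! = 39916800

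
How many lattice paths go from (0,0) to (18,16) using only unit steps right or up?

Each path has 18 right steps and 16 up steps in some order (34 steps total).
Choose which 16 of the 34 steps are up: C(34,16).

Final answer: C(34,16) = 2203961430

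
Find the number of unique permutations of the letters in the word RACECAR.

Letters (A:2, C:2, E:1, R:2). Total letters: 7.
Permutations = 7!/(2! x 2! x 2!).

Final answer: 630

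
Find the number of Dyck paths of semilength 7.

Total monotonic paths to (7,7): C(14,7) = 3432.
By the reflection principle, paths that go above the diagonal number C(14,8) = 3003.
Valid Dyck paths: 3432 - 3003.
(These counts are the Catalan numbers.)

Final answer: C_{7} = 429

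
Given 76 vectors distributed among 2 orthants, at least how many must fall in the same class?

By pigeonhole with 76 objects and 2 categories: ceiling(76/2).

Final answer: 38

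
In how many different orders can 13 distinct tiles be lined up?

The number of ways to arrange 13 distinct objects is 13!.

Final answer: 13! = 6227020800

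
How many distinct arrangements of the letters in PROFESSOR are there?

Letters (E:1, F:1, O:2, P:1, R:2, S:2). Total letters: 9.
Permutations = 9!/(2! x 2! x 2!).

Final answer: 45360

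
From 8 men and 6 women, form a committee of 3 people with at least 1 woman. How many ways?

Sum over valid woman counts:
C(6,1)C(8,2) = 168
C(6,2)C(8,1) = 120
C(6,3)C(8,0) = 20
Total: 168 + 120 + 20.

Final answer: 308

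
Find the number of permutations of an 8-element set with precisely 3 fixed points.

Choose which 3 elements are fixed: C(8,3) = 56.
Derange the remaining 5 using D(j) = (j-1)(D(j-1) + D(j-2)), D(0)=1, D(1)=0: D(2)=1, D(3)=2, D(4)=9, D(5)=44.
Total: 56 x 44.

Final answer: C(8,3) D(5) = 2464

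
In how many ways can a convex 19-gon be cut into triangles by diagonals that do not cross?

This is a standard Catalan-number count: the answer is C_n. Here n = 19 - 2 = 17.
C_n = (2n)!/(n!(n+1)!), so C_{17} = 34!/(17! x 18!) = C(34,17)/18 = 2333606220/18.

Final answer: C_{17} = 129644790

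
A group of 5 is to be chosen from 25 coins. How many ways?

C(25,5) = 25!/(5! x (25-5)!).

Final answer: C(25,5) = 53130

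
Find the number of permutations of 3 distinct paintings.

The number of ways to arrange 3 distinct objects is 3!.

Final answer: 3! = 6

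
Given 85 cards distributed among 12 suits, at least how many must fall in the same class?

By pigeonhole with 85 objects and 12 categories: ceiling(85/12).

Final answer: 8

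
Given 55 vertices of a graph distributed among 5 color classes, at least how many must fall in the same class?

By pigeonhole with 55 objects and 5 categories: ceiling(55/5).

Final answer: 11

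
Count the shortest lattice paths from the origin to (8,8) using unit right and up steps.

Each path has 8 right steps and 8 up steps in some order (16 steps total).
Choose which 8 of the 16 steps are up: C(16,8).

Final answer: C(16,8) = 12870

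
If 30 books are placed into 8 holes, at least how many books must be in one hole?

By the pigeonhole principle: ceiling(30/8).

Final answer: 4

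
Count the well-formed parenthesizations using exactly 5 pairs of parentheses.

This is counted by the nth Catalan number C_n. Here n = 5 (pairs).
Using C_0 = 1 and C_(k+1) = C_k x 2(2k+1)/(k+2), build up term by term: C_1=1, C_2=2, C_3=5, C_4=14, C_5=42.

Final answer: C_{5} = 42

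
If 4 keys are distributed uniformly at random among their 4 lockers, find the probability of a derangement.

Use the recurrence D(n) = (n-1)(D(n-1) + D(n-2)) with D(0)=1, D(1)=0.
Building up: D(2)=1, D(3)=2, D(4)=9.
Total arrangements: 4! = 24.
Probability = D(4)/4! = 3/8.

Final answer: D(4)/4! = 9/24 = 0.375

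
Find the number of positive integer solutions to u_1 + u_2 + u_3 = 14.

Substitute u'_i = u_i - 1 (so u'_i >= 0). Then sum u'_i = 14 - 3 = 11.
Stars and bars: C(11+3-1, 3-1) = C(13,2).

Final answer: C(13,2) = 78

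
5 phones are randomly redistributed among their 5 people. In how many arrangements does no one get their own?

D(n) = (n-1)(D(n-1) + D(n-2)), D(0)=1, D(1)=0.
D(2) = 1 x (0 + 1) = 1
D(3) = 2 x (1 + 0) = 2
D(4) = 3 x (2 + 1) = 9
D(5) = 4 x (D(4) + D(3)) = 4 x (9 + 2)

Final answer: D(5) = 44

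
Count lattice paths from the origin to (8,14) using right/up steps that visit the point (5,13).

Paths (0,0)->(5,13): C(18,13) = 8568.
Paths (5,13)->(8,14): C(4,1) = 4.
By multiplication principle: 8568 x 4.

Final answer: 34272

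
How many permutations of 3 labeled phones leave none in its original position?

Derangements satisfy D(n) = (n-1)(D(n-1) + D(n-2)), starting from D(0)=1, D(1)=0.
D(2) = 1 x (0 + 1) = 1
D(3) = 2 x (D(2) + D(1)) = 2 x (1 + 0)

Final answer: D(3) = 2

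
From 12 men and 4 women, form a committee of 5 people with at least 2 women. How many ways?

Sum over valid woman counts:
C(4,2)C(12,3) = 1320
C(4,3)C(12,2) = 264
C(4,4)C(12,1) = 12
Total: 1320 + 264 + 12.

Final answer: 1596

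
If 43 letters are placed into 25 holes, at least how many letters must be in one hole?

By the pigeonhole principle: ceiling(43/25).

Final answer: 2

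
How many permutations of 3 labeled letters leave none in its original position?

D(n) = (n-1)(D(n-1) + D(n-2)), D(0)=1, D(1)=0.
D(2) = 1 x (0 + 1) = 1
D(3) = 2 x (D(2) + D(1)) = 2 x (1 + 0)

Final answer: D(3) = 2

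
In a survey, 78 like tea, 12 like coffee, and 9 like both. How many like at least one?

|A union B| = |A| + |B| - |A intersect B| = 78 + 12 - 9.

Final answer: 81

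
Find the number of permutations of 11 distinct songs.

The number of ways to arrange 11 distinct objects is 11!.

Final answer: 11! = 39916800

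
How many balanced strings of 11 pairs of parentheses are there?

This is counted by the nth Catalan number C_n. Here n = 11 (pairs).
C_n = C(2n,n)/(n+1), so C_{11} = C(22,11)/12 = 705432/12.

Final answer: C_{11} = 58786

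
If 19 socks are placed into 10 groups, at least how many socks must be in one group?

By the pigeonhole principle: ceiling(19/10).

Final answer: 2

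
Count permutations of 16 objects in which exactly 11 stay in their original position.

Choose which 11 elements are fixed: C(16,11) = 4368.
Derange the remaining 5 using D(j) = (j-1)(D(j-1) + D(j-2)), D(0)=1, D(1)=0: D(2)=1, D(3)=2, D(4)=9, D(5)=44.
Total: 4368 x 44.

Final answer: C(16,11) D(5) = 192192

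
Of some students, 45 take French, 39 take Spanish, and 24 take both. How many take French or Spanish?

|A union B| = |A| + |B| - |A intersect B| = 45 + 39 - 24.

Final answer: 60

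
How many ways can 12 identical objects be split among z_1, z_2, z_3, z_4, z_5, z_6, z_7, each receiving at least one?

Substitute z'_i = z_i - 1 (so z'_i >= 0). Then sum z'_i = 12 - 7 = 5.
Stars and bars: C(5+7-1, 7-1) = C(11,6).

Final answer: C(11,6) = 462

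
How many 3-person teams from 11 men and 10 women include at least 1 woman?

Sum over valid woman counts:
C(10,1)C(11,2) = 550
C(10,2)C(11,1) = 495
C(10,3)C(11,0) = 120
Total: 550 + 495 + 120.

Final answer: 1165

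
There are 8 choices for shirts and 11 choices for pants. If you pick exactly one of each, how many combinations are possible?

By the multiplication principle: 8 x 11.

Final answer: 88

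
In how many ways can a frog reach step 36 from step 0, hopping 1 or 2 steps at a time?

Let f(n) be the number of climbs. Removing the last move (1 or 2 steps) gives f(n) = f(n-1) + f(n-2); base cases f(1)=1, f(2)=2.
Computing successive values: f(1)=1, f(2)=2, f(3)=3, f(4)=5, f(5)=8, f(6)=13, f(7)=21, f(8)=34, f(9)=55, f(10)=89, f(11)=144, f(12)=233, f(13)=377, f(14)=610, f(15)=987, f(16)=1597, f(17)=2584, f(18)=4181, f(19)=6765, f(20)=10946, f(21)=17711, f(22)=28657, f(23)=46368, f(24)=75025, f(25)=121393, f(26)=196418, f(27)=317811, f(28)=514229, f(29)=832040, f(30)=1346269, f(31)=2178309, f(32)=3524578, f(33)=5702887, f(34)=9227465, f(35)=14930352, f(36)=24157817.

Final answer: 24157817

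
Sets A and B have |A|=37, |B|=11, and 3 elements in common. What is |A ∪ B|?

|A union B| = |A| + |B| - |A intersect B| = 37 + 11 - 3.

Final answer: 45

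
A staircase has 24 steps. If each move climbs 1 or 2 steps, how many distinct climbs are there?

Let f(n) be the number of climbs. Removing the last move (1 or 2 steps) gives f(n) = f(n-1) + f(n-2); base cases f(1)=1, f(2)=2.
Iterating the recurrence: f(1)=1, f(2)=2, f(3)=3, f(4)=5, f(5)=8, f(6)=13, f(7)=21, f(8)=34, f(9)=55, f(10)=89, f(11)=144, f(12)=233, f(13)=377, f(14)=610, f(15)=987, f(16)=1597, f(17)=2584, f(18)=4181, f(19)=6765, f(20)=10946, f(21)=17711, f(22)=28657, f(23)=46368, f(24)=75025.

Final answer: 75025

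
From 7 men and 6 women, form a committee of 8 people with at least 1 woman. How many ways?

Sum over valid woman counts:
C(6,1)C(7,7) = 6
C(6,2)C(7,6) = 105
C(6,3)C(7,5) = 420
C(6,4)C(7,4) = 525
C(6,5)C(7,3) = 210
C(6,6)C(7,2) = 21
Total: 6 + 105 + 420 + 525 + 210 + 21.

Final answer: 1287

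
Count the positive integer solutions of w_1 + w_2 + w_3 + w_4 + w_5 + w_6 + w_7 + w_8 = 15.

Substitute w'_i = w_i - 1 (so w'_i >= 0). Then sum w'_i = 15 - 8 = 7.
Stars and bars: C(7+8-1, 8-1) = C(14,7).

Final answer: C(14,7) = 3432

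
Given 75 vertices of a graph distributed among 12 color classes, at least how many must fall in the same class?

By pigeonhole with 75 objects and 12 categories: ceiling(75/12).

Final answer: 7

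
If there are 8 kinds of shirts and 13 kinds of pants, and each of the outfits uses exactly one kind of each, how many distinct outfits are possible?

By the multiplication principle: 8 x 13.

Final answer: 104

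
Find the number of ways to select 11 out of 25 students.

C(25,11) = 25!/(11! x 14!).

Final answer: \binom{25}{11} = 4457400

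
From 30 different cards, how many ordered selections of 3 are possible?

P(30,3) = 30!/(30-3)! = 30!/27!.

Final answer: P(30,3) = 24360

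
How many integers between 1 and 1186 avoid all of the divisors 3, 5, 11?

|div by 3|=395, |div by 5|=237, |div by 11|=107.
|div by 3&5|=79, |div by 3&11|=35, |div by 5&11|=21, |div by all|=7.
By inclusion-exclusion, divisible by at least one: 395+237+107-79-35-21+7 = 611.
Not divisible by any: 1186 - 611.

Final answer: 575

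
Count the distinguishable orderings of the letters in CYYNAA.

Letters (A:2, C:1, N:1, Y:2). Total letters: 6.
Permutations = 6!/(2! x 2!).

Final answer: 180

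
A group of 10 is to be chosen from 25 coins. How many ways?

C(25,10) = 25!/(10! x 15!).

Final answer: \binom{25}{10} = 3268760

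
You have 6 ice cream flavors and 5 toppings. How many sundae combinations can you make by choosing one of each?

By the multiplication principle: 6 x 5.

Final answer: 30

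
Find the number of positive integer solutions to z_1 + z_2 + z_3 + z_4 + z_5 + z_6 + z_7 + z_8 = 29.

Substitute z'_i = z_i - 1 (so z'_i >= 0). Then sum z'_i = 29 - 8 = 21.
Stars and bars: C(21+8-1, 8-1) = C(28,7).

Final answer: C(28,7) = 1184040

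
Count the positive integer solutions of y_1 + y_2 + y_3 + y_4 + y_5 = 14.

Substitute y'_i = y_i - 1 (so y'_i >= 0). Then sum y'_i = 14 - 5 = 9.
Stars and bars: C(9+5-1, 5-1) = C(13,4).

Final answer: C(13,4) = 715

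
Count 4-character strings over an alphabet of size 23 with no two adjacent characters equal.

Let g(n) count such strings. g(1) = 23, and each valid string of length n-1 extends in 22 ways (any symbol but the last), so g(n) = 22 g(n-1).
Total: g(4) = 23 x 22^3.

Final answer: 23 x 22^{3} = 244904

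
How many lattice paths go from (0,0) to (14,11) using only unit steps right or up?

Each path has 14 right steps and 11 up steps in some order (25 steps total).
Choose which 11 of the 25 steps are up: C(25,11).

Final answer: C(25,11) = 4457400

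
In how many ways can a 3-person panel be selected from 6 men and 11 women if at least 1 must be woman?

Sum over valid woman counts:
C(11,1)C(6,2) = 165
C(11,2)C(6,1) = 330
C(11,3)C(6,0) = 165
Total: 165 + 330 + 165.

Final answer: 660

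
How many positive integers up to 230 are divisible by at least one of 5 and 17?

Multiples of 5: 46. Multiples of 17: 13. Of both (lcm=85): 2.
By inclusion-exclusion: 46 + 13 - 2.

Final answer: 57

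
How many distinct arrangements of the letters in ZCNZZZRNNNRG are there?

Letters (C:1, G:1, N:4, R:2, Z:4). Total letters: 12.
Permutations = 12!/(4! x 4! x 2!).

Final answer: 415800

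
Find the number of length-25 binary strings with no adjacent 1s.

Classify by the final bit: ...0 gives a(n-1) strings, ...01 gives a(n-2) strings. Thus a(n) = a(n-1) + a(n-2) with a(1)=2, a(2)=3.
Computing successive values: a(1)=2, a(2)=3, a(3)=5, a(4)=8, a(5)=13, a(6)=21, a(7)=34, a(8)=55, a(9)=89, a(10)=144, a(11)=233, a(12)=377, a(13)=610, a(14)=987, a(15)=1597, a(16)=2584, a(17)=4181, a(18)=6765, a(19)=10946, a(20)=17711, a(21)=28657, a(22)=46368, a(23)=75025, a(24)=121393, a(25)=196418.

Final answer: 196418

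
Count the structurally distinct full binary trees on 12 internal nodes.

The structures are counted by the Catalan number C_n. Here n = 12.
Using C_0 = 1 and C_(k+1) = C_k x 2(2k+1)/(k+2), build up term by term: C_1=1, C_2=2, C_3=5, C_4=14, C_5=42, C_6=132, C_7=429, C_8=1430, C_9=4862, C_10=16796, C_11=58786, C_12=208012.

Final answer: C_{12} = 208012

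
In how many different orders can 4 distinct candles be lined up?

The number of ways to arrange 4 distinct objects is 4!.

Final answer: 4! = 24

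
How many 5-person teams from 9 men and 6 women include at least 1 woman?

Sum over valid woman counts:
C(6,1)C(9,4) = 756
C(6,2)C(9,3) = 1260
C(6,3)C(9,2) = 720
C(6,4)C(9,1) = 135
C(6,5)C(9,0) = 6
Total: 756 + 1260 + 720 + 135 + 6.

Final answer: 2877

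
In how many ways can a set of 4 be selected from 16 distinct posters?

C(16,4) = 16!/(4! x 12!).

Final answer: \binom{16}{4} = 1820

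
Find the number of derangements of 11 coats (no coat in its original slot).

Use the recurrence D(n) = (n-1)(D(n-1) + D(n-2)) with D(0)=1, D(1)=0.
D(2) = 1 x (0 + 1) = 1
D(3) = 2 x (1 + 0) = 2
D(4) = 3 x (2 + 1) = 9
D(5) = 4 x (9 + 2) = 44
D(6) = 5 x (44 + 9) = 265
D(7) = 6 x (265 + 44) = 1854
D(8) = 7 x (1854 + 265) = 14833
D(9) = 8 x (14833 + 1854) = 133496
D(10) = 9 x (133496 + 14833) = 1334961
D(11) = 10 x (D(10) + D(9)) = 10 x (1334961 + 133496)

Final answer: D(11) = 14684570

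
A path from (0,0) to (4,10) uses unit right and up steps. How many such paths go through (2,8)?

Paths (0,0)->(2,8): C(10,8) = 45.
Paths (2,8)->(4,10): C(4,2) = 6.
By multiplication principle: 45 x 6.

Final answer: 270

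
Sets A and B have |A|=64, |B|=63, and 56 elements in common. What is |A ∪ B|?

|A union B| = |A| + |B| - |A intersect B| = 64 + 63 - 56.

Final answer: 71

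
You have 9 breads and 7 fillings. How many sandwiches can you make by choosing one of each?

By the multiplication principle: 9 x 7.

Final answer: 63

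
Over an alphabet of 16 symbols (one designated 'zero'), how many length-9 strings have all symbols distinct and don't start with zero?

The leading digit has 15 choices (anything but zero); the next has 15 (anything but the first), then 14, and so on, one fewer each time.
Total: 15 x 15 x 14 x 13 x 12 x 11 x 10 x 9 x 8.

Final answer: 3891888000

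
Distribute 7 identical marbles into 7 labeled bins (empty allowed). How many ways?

Stars and bars: C(n+k-1, k-1) = C(13,6).

Final answer: C(13,6) = 1716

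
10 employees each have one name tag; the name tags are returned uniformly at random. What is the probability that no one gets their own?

D(n) = (n-1)(D(n-1) + D(n-2)), D(0)=1, D(1)=0.
Building up: D(2)=1, D(3)=2, D(4)=9, D(5)=44, D(6)=265, D(7)=1854, D(8)=14833, D(9)=133496, D(10)=1334961.
Total arrangements: 10! = 3628800.
Probability = D(10)/10! = 16481/44800.

Final answer: D(10)/10! = 1334961/3628800 = 0.367879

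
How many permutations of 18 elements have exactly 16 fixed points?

Choose which 16 elements are fixed: C(18,16) = 153.
Derange the remaining 2 using D(j) = (j-1)(D(j-1) + D(j-2)), D(0)=1, D(1)=0: D(2)=1.
Total: 153 x 1.

Final answer: C(18,16) D(2) = 153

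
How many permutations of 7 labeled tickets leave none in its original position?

Derangements satisfy D(n) = (n-1)(D(n-1) + D(n-2)), starting from D(0)=1, D(1)=0.
D(2) = 1 x (0 + 1) = 1
D(3) = 2 x (1 + 0) = 2
D(4) = 3 x (2 + 1) = 9
D(5) = 4 x (9 + 2) = 44
D(6) = 5 x (44 + 9) = 265
D(7) = 6 x (D(6) + D(5)) = 6 x (265 + 44)

Final answer: D(7) = 1854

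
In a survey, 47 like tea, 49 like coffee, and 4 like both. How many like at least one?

|A union B| = |A| + |B| - |A intersect B| = 47 + 49 - 4.

Final answer: 92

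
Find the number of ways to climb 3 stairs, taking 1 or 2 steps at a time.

Let f(n) be the number of climbs. Removing the last move (1 or 2 steps) gives f(n) = f(n-1) + f(n-2); base cases f(1)=1, f(2)=2.
Computing successive values: f(1)=1, f(2)=2, f(3)=3.

Final answer: 3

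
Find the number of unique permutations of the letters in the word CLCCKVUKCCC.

Letters (C:6, K:2, L:1, U:1, V:1). Total letters: 11.
Permutations = 11!/(6! x 2!).

Final answer: 27720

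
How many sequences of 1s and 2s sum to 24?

Condition on the final move: it is a 1-step (f(n-1) ways to get there) or a 2-step (f(n-2) ways), so f(n) = f(n-1) + f(n-2), with f(1)=1, f(2)=2.
Building up term by term: f(1)=1, f(2)=2, f(3)=3, f(4)=5, f(5)=8, f(6)=13, f(7)=21, f(8)=34, f(9)=55, f(10)=89, f(11)=144, f(12)=233, f(13)=377, f(14)=610, f(15)=987, f(16)=1597, f(17)=2584, f(18)=4181, f(19)=6765, f(20)=10946, f(21)=17711, f(22)=28657, f(23)=46368, f(24)=75025.

Final answer: 75025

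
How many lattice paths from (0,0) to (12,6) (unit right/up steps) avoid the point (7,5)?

Total paths to (12,6): C(18,6) = 18564.
Paths through (7,5): C(12,5) x C(6,1) = 4752.
Avoiding (7,5): 18564 - 4752.

Final answer: 13812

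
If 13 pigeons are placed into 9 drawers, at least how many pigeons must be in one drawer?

By the pigeonhole principle: ceiling(13/9).

Final answer: 2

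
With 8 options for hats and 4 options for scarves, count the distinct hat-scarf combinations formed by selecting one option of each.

By the multiplication principle: 8 x 4.

Final answer: 32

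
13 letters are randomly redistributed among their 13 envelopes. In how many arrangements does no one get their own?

D(n) = (n-1)(D(n-1) + D(n-2)), D(0)=1, D(1)=0.
D(2) = 1 x (0 + 1) = 1
D(3) = 2 x (1 + 0) = 2
D(4) = 3 x (2 + 1) = 9
D(5) = 4 x (9 + 2) = 44
D(6) = 5 x (44 + 9) = 265
D(7) = 6 x (265 + 44) = 1854
D(8) = 7 x (1854 + 265) = 14833
D(9) = 8 x (14833 + 1854) = 133496
D(10) = 9 x (133496 + 14833) = 1334961
D(11) = 10 x (1334961 + 133496) = 14684570
D(12) = 11 x (14684570 + 1334961) = 176214841
D(13) = 12 x (D(12) + D(11)) = 12 x (176214841 + 14684570)

Final answer: D(13) = 2290792932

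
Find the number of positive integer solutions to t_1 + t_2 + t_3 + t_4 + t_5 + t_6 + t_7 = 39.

Substitute t'_i = t_i - 1 (so t'_i >= 0). Then sum t'_i = 39 - 7 = 32.
Stars and bars: C(32+7-1, 7-1) = C(38,6).

Final answer: C(38,6) = 2760681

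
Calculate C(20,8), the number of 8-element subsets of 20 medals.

C(20,8) = 20!/(8! x (20-8)!).

Final answer: C(20,8) = 125970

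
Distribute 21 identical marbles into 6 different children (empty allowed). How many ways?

Stars and bars: C(n+k-1, k-1) = C(26,5).

Final answer: C(26,5) = 65780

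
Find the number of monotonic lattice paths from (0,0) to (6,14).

Each path has 6 right steps and 14 up steps in some order (20 steps total).
Choose which 14 of the 20 steps are up: C(20,14).

Final answer: C(20,14) = 38760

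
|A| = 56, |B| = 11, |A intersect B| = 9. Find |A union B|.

|A union B| = |A| + |B| - |A intersect B| = 56 + 11 - 9.

Final answer: 58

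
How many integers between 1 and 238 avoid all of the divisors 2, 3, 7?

|div by 2|=119, |div by 3|=79, |div by 7|=34.
|div by 2&3|=39, |div by 2&7|=17, |div by 3&7|=11, |div by all|=5.
By inclusion-exclusion, divisible by at least one: 119+79+34-39-17-11+5 = 170.
Not divisible by any: 238 - 170.

Final answer: 68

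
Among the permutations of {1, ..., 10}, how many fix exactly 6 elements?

Choose which 6 elements are fixed: C(10,6) = 210.
Derange the remaining 4 using D(j) = (j-1)(D(j-1) + D(j-2)), D(0)=1, D(1)=0: D(2)=1, D(3)=2, D(4)=9.
Total: 210 x 9.

Final answer: C(10,6) D(4) = 1890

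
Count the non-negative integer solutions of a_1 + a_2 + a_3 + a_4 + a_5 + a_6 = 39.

Stars and bars with 39 stars and 5 bars:
C(39+6-1, 6-1) = C(44,5).

Final answer: C(44,5) = 1086008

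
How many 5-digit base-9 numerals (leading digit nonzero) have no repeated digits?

First digit: 8 (nonzero). Second: 8 (not first). Third: 7, etc.
Total: 8 x 8 x 7 x 6 x 5.

Final answer: 13440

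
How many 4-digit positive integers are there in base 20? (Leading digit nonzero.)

In base 20, the leading digit has 19 choices (1..19); each of the remaining 3 digits has 20 choices.
Total: 19 x 20^3.

Final answer: 152000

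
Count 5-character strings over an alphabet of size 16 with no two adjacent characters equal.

First character: 16 choices. Each subsequent: 15 choices (must differ from the previous one).
Total: 16 x 15^4.

Final answer: 16 x 15^{4} = 810000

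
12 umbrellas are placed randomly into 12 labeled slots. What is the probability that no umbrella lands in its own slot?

D(n) = (n-1)(D(n-1) + D(n-2)), D(0)=1, D(1)=0.
Building up: D(2)=1, D(3)=2, D(4)=9, D(5)=44, D(6)=265, D(7)=1854, D(8)=14833, D(9)=133496, D(10)=1334961, D(11)=14684570, D(12)=176214841.
Total arrangements: 12! = 479001600.
Probability = D(12)/12! = 16019531/43545600.

Final answer: D(12)/12! = 176214841/479001600 = 0.367879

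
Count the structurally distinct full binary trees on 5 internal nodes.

This is counted by the nth Catalan number C_n. Here n = 5.
C_n = (2n)!/(n!(n+1)!), so C_{5} = 10!/(5! x 6!) = C(10,5)/6 = 252/6.

Final answer: C_{5} = 42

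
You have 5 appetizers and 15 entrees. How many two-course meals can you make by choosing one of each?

By the multiplication principle: 5 x 15.

Final answer: 75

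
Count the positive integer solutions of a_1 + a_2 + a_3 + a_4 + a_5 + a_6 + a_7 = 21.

Substitute a'_i = a_i - 1 (so a'_i >= 0). Then sum a'_i = 21 - 7 = 14.
Stars and bars: C(14+7-1, 7-1) = C(20,6).

Final answer: C(20,6) = 38760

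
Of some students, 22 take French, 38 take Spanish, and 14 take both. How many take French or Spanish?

|A union B| = |A| + |B| - |A intersect B| = 22 + 38 - 14.

Final answer: 46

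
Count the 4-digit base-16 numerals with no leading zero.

In base 16, the leading digit has 15 choices (1..15); each of the remaining 3 digits has 16 choices.
Total: 15 x 16^3.

Final answer: 61440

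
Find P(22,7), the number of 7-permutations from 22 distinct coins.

P(22,7) = 22!/(22-7)! = 22!/15!.

Final answer: P(22,7) = 859541760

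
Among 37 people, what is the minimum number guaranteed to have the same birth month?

There are 12 possible values for birth month. With 37 people and 12 categories, by pigeonhole: ceiling(37/12).

Final answer: 4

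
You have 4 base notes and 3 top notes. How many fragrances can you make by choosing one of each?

By the multiplication principle: 4 x 3.

Final answer: 12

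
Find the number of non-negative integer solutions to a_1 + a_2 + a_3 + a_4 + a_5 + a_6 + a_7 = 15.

Stars and bars with 15 stars and 6 bars:
C(15+7-1, 7-1) = C(21,6).

Final answer: C(21,6) = 54264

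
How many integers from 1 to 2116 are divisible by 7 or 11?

Multiples of 7: 302. Multiples of 11: 192. Of both (lcm=77): 27.
By inclusion-exclusion: 302 + 192 - 27.

Final answer: 467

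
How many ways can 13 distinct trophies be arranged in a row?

The number of ways to arrange 13 distinct objects is 13!.

Final answer: 13! = 6227020800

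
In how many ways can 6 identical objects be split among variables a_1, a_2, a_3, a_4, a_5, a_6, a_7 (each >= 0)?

Stars and bars with 6 stars and 6 bars:
C(6+7-1, 7-1) = C(12,6).

Final answer: C(12,6) = 924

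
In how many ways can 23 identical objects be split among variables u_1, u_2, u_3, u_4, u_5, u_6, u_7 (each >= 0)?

Stars and bars with 23 stars and 6 bars:
C(23+7-1, 7-1) = C(29,6).

Final answer: C(29,6) = 475020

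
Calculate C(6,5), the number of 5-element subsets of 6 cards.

C(6,5) = 6!/(5! x (6-5)!).

Final answer: C(6,5) = 6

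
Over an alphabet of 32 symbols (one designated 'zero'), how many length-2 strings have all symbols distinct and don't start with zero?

First digit: 31 (nonzero). Second: 31 (not first). Third: 30, etc.
Total: 31 x 31.

Final answer: 961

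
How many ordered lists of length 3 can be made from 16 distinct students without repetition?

P(16,3) = 16!/(16-3)! = 16!/13!.

Final answer: P(16,3) = 3360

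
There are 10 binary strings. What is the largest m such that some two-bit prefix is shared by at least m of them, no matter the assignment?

There are 4 possible values for two-bit prefix. With 10 binary strings and 4 categories, by pigeonhole: ceiling(10/4).

Final answer: 3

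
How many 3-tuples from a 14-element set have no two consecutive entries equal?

First character: 14 choices. Each subsequent: 13 choices (must differ from the previous one).
Total: 14 x 13^2.

Final answer: 14 x 13^{2} = 2366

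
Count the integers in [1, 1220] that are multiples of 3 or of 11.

Multiples of 3: 406. Multiples of 11: 110. Of both (lcm=33): 36.
By inclusion-exclusion: 406 + 110 - 36.

Final answer: 480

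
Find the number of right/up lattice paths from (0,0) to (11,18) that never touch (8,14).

Total paths to (11,18): C(29,18) = 34597290.
Paths through (8,14): C(22,14) x C(7,4) = 11191950.
Avoiding (8,14): 34597290 - 11191950.

Final answer: 23405340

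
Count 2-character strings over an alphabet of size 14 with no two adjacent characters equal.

Let g(n) count such strings. g(1) = 14, and each valid string of length n-1 extends in 13 ways (any symbol but the last), so g(n) = 13 g(n-1).
Total: g(2) = 14 x 13^1.

Final answer: 14 x 13^{1} = 182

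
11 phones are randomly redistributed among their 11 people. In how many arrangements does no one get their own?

Derangements satisfy D(n) = (n-1)(D(n-1) + D(n-2)), starting from D(0)=1, D(1)=0.
D(2) = 1 x (0 + 1) = 1
D(3) = 2 x (1 + 0) = 2
D(4) = 3 x (2 + 1) = 9
D(5) = 4 x (9 + 2) = 44
D(6) = 5 x (44 + 9) = 265
D(7) = 6 x (265 + 44) = 1854
D(8) = 7 x (1854 + 265) = 14833
D(9) = 8 x (14833 + 1854) = 133496
D(10) = 9 x (133496 + 14833) = 1334961
D(11) = 10 x (D(10) + D(9)) = 10 x (1334961 + 133496)

Final answer: D(11) = 14684570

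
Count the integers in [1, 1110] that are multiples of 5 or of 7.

Multiples of 5: 222. Multiples of 7: 158. Of both (lcm=35): 31.
By inclusion-exclusion: 222 + 158 - 31.

Final answer: 349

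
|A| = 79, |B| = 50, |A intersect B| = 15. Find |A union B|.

|A union B| = |A| + |B| - |A intersect B| = 79 + 50 - 15.

Final answer: 114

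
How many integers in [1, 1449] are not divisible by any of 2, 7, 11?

|div by 2|=724, |div by 7|=207, |div by 11|=131.
|div by 2&7|=103, |div by 2&11|=65, |div by 7&11|=18, |div by all|=9.
By inclusion-exclusion, divisible by at least one: 724+207+131-103-65-18+9 = 885.
Not divisible by any: 1449 - 885.

Final answer: 564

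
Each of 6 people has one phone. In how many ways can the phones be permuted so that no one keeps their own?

Use the recurrence D(n) = (n-1)(D(n-1) + D(n-2)) with D(0)=1, D(1)=0.
D(2) = 1 x (0 + 1) = 1
D(3) = 2 x (1 + 0) = 2
D(4) = 3 x (2 + 1) = 9
D(5) = 4 x (9 + 2) = 44
D(6) = 5 x (D(5) + D(4)) = 5 x (44 + 9)

Final answer: D(6) = 265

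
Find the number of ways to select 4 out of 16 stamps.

C(16,4) = 16!/(4! x 12!).

Final answer: \binom{16}{4} = 1820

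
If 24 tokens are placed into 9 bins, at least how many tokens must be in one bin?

By the pigeonhole principle: ceiling(24/9).

Final answer: 3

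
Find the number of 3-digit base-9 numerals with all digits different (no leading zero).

The leading digit has 8 choices (anything but zero); the next has 8 (anything but the first), then 7, and so on, one fewer each time.
Total: 8 x 8 x 7.

Final answer: 448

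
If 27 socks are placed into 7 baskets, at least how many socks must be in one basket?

By the pigeonhole principle: ceiling(27/7).

Final answer: 4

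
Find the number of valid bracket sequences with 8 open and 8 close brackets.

The structures are counted by the Catalan number C_n. Here n = 8 (pairs).
C_n = C(2n,n) - C(2n,n+1), so C_{8} = C(16,8) - C(16,9) = 12870 - 11440.

Final answer: C_{8} = 1430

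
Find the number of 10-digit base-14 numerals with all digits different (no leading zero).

The leading digit has 13 choices (anything but zero); the next has 13 (anything but the first), then 12, and so on, one fewer each time.
Total: 13 x 13 x 12 x 11 x 10 x 9 x 8 x 7 x 6 x 5.

Final answer: 3372969600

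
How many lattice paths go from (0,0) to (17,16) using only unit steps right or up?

Each path has 17 right steps and 16 up steps in some order (33 steps total).
Choose which 16 of the 33 steps are up: C(33,16).

Final answer: C(33,16) = 1166803110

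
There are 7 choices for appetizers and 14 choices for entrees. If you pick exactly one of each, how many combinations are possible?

By the multiplication principle: 7 x 14.

Final answer: 98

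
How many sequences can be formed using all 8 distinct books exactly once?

The number of ways to arrange 8 distinct objects is 8!.

Final answer: 8! = 40320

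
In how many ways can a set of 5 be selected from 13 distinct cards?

C(13,5) = 13!/(5! x 8!).

Final answer: \binom{13}{5} = 1287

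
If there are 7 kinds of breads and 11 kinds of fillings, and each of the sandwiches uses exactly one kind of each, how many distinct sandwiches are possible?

By the multiplication principle: 7 x 11.

Final answer: 77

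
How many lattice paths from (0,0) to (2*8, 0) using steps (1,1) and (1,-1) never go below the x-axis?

Total monotonic paths to (8,8): C(16,8) = 12870.
Paths that cross above y=x (reflection bijection): C(16,9) = 11440.
Valid Dyck paths: 12870 - 11440.
(Equivalently, C_{8} = C(16,8)/9 = 12870/9.)

Final answer: C_{8} = 1430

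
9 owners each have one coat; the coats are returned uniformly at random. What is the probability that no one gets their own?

Use the recurrence D(n) = (n-1)(D(n-1) + D(n-2)) with D(0)=1, D(1)=0.
Building up: D(2)=1, D(3)=2, D(4)=9, D(5)=44, D(6)=265, D(7)=1854, D(8)=14833, D(9)=133496.
Total arrangements: 9! = 362880.
Probability = D(9)/9! = 16687/45360.

Final answer: D(9)/9! = 133496/362880 = 0.367879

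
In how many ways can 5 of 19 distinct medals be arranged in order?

P(19,5) = 19!/(19-5)! = 19!/14!.

Final answer: P(19,5) = 1395360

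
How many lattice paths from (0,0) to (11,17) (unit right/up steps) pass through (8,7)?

Paths (0,0)->(8,7): C(15,7) = 6435.
Paths (8,7)->(11,17): C(13,10) = 286.
By multiplication principle: 6435 x 286.

Final answer: 1840410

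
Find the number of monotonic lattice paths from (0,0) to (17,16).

Each path has 17 right steps and 16 up steps in some order (33 steps total).
Choose which 16 of the 33 steps are up: C(33,16).

Final answer: C(33,16) = 1166803110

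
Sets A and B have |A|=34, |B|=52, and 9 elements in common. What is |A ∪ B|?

|A union B| = |A| + |B| - |A intersect B| = 34 + 52 - 9.

Final answer: 77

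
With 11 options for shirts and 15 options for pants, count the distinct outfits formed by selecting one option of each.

By the multiplication principle: 11 x 15.

Final answer: 165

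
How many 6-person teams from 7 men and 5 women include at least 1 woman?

Sum over valid woman counts:
C(5,1)C(7,5) = 105
C(5,2)C(7,4) = 350
C(5,3)C(7,3) = 350
C(5,4)C(7,2) = 105
C(5,5)C(7,1) = 7
Total: 105 + 350 + 350 + 105 + 7.

Final answer: 917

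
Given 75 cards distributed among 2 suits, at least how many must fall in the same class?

By pigeonhole with 75 objects and 2 categories: ceiling(75/2).

Final answer: 38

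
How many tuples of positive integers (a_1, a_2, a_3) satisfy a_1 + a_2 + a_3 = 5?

Substitute a'_i = a_i - 1 (so a'_i >= 0). Then sum a'_i = 5 - 3 = 2.
Stars and bars: C(2+3-1, 3-1) = C(4,2).

Final answer: C(4,2) = 6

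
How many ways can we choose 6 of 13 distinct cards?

C(13,6) = 13!/(6! x (13-6)!).

Final answer: C(13,6) = 1716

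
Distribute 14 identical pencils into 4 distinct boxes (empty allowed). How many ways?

Stars and bars: C(n+k-1, k-1) = C(17,3).

Final answer: C(17,3) = 680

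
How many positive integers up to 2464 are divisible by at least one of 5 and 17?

Multiples of 5: 492. Multiples of 17: 144. Of both (lcm=85): 28.
By inclusion-exclusion: 492 + 144 - 28.

Final answer: 608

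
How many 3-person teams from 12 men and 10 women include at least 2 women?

Sum over valid woman counts:
C(10,2)C(12,1) = 540
C(10,3)C(12,0) = 120
Total: 540 + 120.

Final answer: 660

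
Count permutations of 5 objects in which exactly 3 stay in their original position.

Choose which 3 elements are fixed: C(5,3) = 10.
Derange the remaining 2 using D(j) = (j-1)(D(j-1) + D(j-2)), D(0)=1, D(1)=0: D(2)=1.
Total: 10 x 1.

Final answer: C(5,3) D(2) = 10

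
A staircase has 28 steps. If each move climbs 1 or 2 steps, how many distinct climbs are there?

Condition on the final move: it is a 1-step (f(n-1) ways to get there) or a 2-step (f(n-2) ways), so f(n) = f(n-1) + f(n-2), with f(1)=1, f(2)=2.
Computing successive values: f(1)=1, f(2)=2, f(3)=3, f(4)=5, f(5)=8, f(6)=13, f(7)=21, f(8)=34, f(9)=55, f(10)=89, f(11)=144, f(12)=233, f(13)=377, f(14)=610, f(15)=987, f(16)=1597, f(17)=2584, f(18)=4181, f(19)=6765, f(20)=10946, f(21)=17711, f(22)=28657, f(23)=46368, f(24)=75025, f(25)=121393, f(26)=196418, f(27)=317811, f(28)=514229.

Final answer: 514229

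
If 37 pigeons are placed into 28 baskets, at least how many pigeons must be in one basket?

By the pigeonhole principle: ceiling(37/28).

Final answer: 2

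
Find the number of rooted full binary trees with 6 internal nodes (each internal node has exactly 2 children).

The structures are counted by the Catalan number C_n. Here n = 6.
C_n = C(2n,n)/(n+1), so C_{6} = C(12,6)/7 = 924/7.

Final answer: C_{6} = 132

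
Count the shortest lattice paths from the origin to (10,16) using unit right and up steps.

Each path has 10 right steps and 16 up steps in some order (26 steps total).
Choose which 16 of the 26 steps are up: C(26,16).

Final answer: C(26,16) = 5311735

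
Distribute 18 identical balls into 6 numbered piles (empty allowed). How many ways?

Stars and bars: C(n+k-1, k-1) = C(23,5).

Final answer: C(23,5) = 33649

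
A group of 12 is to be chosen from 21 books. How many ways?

C(21,12) = 21!/(12! x 9!).

Final answer: \binom{21}{12} = 293930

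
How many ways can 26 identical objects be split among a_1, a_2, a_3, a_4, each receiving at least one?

Substitute a'_i = a_i - 1 (so a'_i >= 0). Then sum a'_i = 26 - 4 = 22.
Stars and bars: C(22+4-1, 4-1) = C(25,3).

Final answer: C(25,3) = 2300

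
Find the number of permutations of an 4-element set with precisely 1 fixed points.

Choose which 1 elements are fixed: C(4,1) = 4.
Derange the remaining 3 using D(j) = (j-1)(D(j-1) + D(j-2)), D(0)=1, D(1)=0: D(2)=1, D(3)=2.
Total: 4 x 2.

Final answer: C(4,1) D(3) = 8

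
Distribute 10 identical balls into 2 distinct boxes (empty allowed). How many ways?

Stars and bars: C(n+k-1, k-1) = C(11,1).

Final answer: C(11,1) = 11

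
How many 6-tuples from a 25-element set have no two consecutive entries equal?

First character: 25 choices. Each subsequent: 24 choices (must differ from the previous one).
Total: 25 x 24^5.

Final answer: 25 x 24^{5} = 199065600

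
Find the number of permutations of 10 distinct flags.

The number of ways to arrange 10 distinct objects is 10!.

Final answer: 10! = 3628800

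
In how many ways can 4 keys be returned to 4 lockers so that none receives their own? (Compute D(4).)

Derangements satisfy D(n) = (n-1)(D(n-1) + D(n-2)), starting from D(0)=1, D(1)=0.
D(2) = 1 x (0 + 1) = 1
D(3) = 2 x (1 + 0) = 2
D(4) = 3 x (D(3) + D(2)) = 3 x (2 + 1)

Final answer: D(4) = 9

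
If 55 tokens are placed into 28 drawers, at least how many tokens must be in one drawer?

By the pigeonhole principle: ceiling(55/28).

Final answer: 2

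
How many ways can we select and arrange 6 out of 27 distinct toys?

P(27,6) = 27!/(27-6)! = 27!/21!.

Final answer: P(27,6) = 213127200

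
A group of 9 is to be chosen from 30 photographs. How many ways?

C(30,9) = 30!/(9! x 21!).

Final answer: \binom{30}{9} = 14307150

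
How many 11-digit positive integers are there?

The leading digit cannot be 0 (9 options); the other 10 digits can be anything (10 options each).
Total: 9 x 10^10.

Final answer: 90000000000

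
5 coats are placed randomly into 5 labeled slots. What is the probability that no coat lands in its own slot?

D(n) = (n-1)(D(n-1) + D(n-2)), D(0)=1, D(1)=0.
Building up: D(2)=1, D(3)=2, D(4)=9, D(5)=44.
Total arrangements: 5! = 120.
Probability = D(5)/5! = 11/30.

Final answer: D(5)/5! = 44/120 = 0.366667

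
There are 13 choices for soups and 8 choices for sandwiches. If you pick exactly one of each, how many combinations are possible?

By the multiplication principle: 13 x 8.

Final answer: 104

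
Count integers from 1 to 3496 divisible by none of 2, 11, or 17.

|div by 2|=1748, |div by 11|=317, |div by 17|=205.
|div by 2&11|=158, |div by 2&17|=102, |div by 11&17|=18, |div by all|=9.
By inclusion-exclusion, divisible by at least one: 1748+317+205-158-102-18+9 = 2001.
Not divisible by any: 3496 - 2001.

Final answer: 1495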